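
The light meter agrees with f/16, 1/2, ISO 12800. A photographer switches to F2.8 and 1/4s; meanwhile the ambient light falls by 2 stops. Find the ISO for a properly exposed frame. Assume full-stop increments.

ISO 3200

Scene light: 2 stops darker.
Aperture: f/16 → f/11 → f/8 → f/5.6 → f/4 → f/2.8 — 5 stops wider (brighter).
Shutter speed: 1/2 → 1/4 — 1 stop shorter (darker).
Net so far: 2 stops brighter. ISO: 12800 → 6400 → 3200.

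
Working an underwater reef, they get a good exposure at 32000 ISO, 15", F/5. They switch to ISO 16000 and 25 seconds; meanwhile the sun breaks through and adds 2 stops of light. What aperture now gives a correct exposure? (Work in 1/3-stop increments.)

Scene light: 2 stops brighter.
ISO: 32000 → 25600 → 20000 → 16000 — 1 stop lower (darker).
Shutter speed: 15 → 20 → 25 — 2/3 stop slower (brighter).
Net so far: 1 2/3 stops brighter. Aperture: f/5 → f/5.6 → f/6.3 → f/7.1 → f/8 → f/9.

f/9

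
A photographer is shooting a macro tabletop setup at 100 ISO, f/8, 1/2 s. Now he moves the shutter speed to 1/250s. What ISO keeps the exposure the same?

Shutter speed: 1/2 → 1/4 → 1/8 → 1/15 → 1/30 → 1/60 → 1/125 → 1/250 — 7 stops shorter (darker).
Need 7 stops brighter from the ISO: 100 → 200 → 400 → 800 → 1600 → 3200 → 6400 → 12800.

ISO 12800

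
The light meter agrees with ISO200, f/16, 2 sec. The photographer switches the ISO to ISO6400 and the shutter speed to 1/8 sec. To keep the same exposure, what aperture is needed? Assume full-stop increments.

f/22

ISO: 200 → 400 → 800 → 1600 → 3200 → 6400 — 5 stops higher (brighter).
Shutter speed: 2 → 1 → 1/2 → 1/4 → 1/8 — 4 stops shorter (darker).
Net change so far: 1 stop brighter. Offset with the aperture: f/16 → f/22.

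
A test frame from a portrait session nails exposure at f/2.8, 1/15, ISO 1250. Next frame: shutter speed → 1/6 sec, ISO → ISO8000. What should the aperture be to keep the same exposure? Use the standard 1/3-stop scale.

f/11

Shutter speed: 1/15 → 1/13 → 1/10 → 1/8 → 1/6 — 1 1/3 stops slower (brighter).
ISO: 1250 → 1600 → 2000 → 2500 → 3200 → 4000 → 5000 → 6400 → 8000 — 2 2/3 stops higher (brighter).
Net change so far: 4 stops brighter. Offset with the aperture: f/2.8 → f/3.2 → f/3.5 → f/4 → f/4.5 → f/5 → f/5.6 → f/6.3 → f/7.1 → f/8 → f/9 → f/10 → f/11.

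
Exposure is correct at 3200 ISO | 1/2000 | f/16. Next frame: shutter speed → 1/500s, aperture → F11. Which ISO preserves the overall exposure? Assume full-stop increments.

Shutter speed: 1/2000 → 1/1000 → 1/500 — 2 stops slower (brighter).
Aperture: f/16 → f/11 — 1 stop opened up (brighter).
Net change so far: 3 stops brighter. Offset with the ISO: 3200 → 1600 → 800 → 400.

ISO 400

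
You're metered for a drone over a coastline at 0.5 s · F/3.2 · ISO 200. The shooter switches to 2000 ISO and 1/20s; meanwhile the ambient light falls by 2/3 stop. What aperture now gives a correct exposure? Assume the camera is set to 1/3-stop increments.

f/2.5

Scene light: 2/3 stop darker.
ISO: 200 → 250 → 320 → 400 → 500 → 640 → 800 → 1000 → 1250 → 1600 → 2000 — 3 1/3 stops raised (brighter).
Shutter speed: 0.5 → 0.4 → 0.3 → 1/4 → 1/5 → 1/6 → 1/8 → 1/10 → 1/13 → 1/15 → 1/20 — 3 1/3 stops shorter (darker).
Net so far: 2/3 stop darker. Aperture: f/3.2 → f/2.8 → f/2.5.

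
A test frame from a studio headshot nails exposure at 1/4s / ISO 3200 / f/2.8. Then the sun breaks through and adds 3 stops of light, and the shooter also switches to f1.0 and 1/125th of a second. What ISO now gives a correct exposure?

Scene light: 3 stops brighter.
Aperture: f/2.8 → f/2 → f/1.4 → f/1.0 — 3 stops larger aperture (brighter).
Shutter speed: 1/4 → 1/8 → 1/15 → 1/30 → 1/60 → 1/125 — 5 stops faster (darker).
Net so far: 1 stop brighter. ISO: 3200 → 1600.

ISO 1600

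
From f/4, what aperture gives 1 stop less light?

f/5.6

Aperture: f/4 → f/5.6 — 1 stop smaller aperture (darker).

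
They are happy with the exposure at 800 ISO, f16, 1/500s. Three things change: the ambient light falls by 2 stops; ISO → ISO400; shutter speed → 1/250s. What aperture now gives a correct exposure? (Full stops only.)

f/8

Scene light: 2 stops darker.
ISO: 800 → 400 — 1 stop dropped (darker).
Shutter speed: 1/500 → 1/250 — 1 stop slower (brighter).
Net so far: 2 stops darker. Aperture: f/16 → f/11 → f/8.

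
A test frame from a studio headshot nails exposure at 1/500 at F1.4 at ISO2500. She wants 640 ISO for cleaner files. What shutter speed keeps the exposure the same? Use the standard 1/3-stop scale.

ISO: 2500 → 2000 → 1600 → 1250 → 1000 → 800 → 640 — 2 stops lower (darker).
Need 2 stops brighter from the shutter speed: 1/500 → 1/400 → 1/320 → 1/250 → 1/200 → 1/160 → 1/125.

1/125s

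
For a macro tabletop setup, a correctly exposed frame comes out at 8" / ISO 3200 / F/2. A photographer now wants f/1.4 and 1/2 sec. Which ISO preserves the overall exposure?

Aperture: f/2 → f/1.4 — 1 stop larger aperture (brighter).
Shutter speed: 8 → 4 → 2 → 1 → 1/2 — 4 stops faster (darker).
Net change so far: 3 stops darker. Offset with the ISO: 3200 → 6400 → 12800 → 25600.

ISO 25600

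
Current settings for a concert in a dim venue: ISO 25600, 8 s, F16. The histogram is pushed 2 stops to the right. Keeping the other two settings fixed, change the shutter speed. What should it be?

Overexposed by 2 stops → need 2 stops darker.
Shutter speed: 8 → 4 → 2.

2 s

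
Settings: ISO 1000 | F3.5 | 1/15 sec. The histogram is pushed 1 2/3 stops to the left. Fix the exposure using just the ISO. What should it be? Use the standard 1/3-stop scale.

Underexposed by 1 2/3 stops → need 1 2/3 stops brighter.
ISO: 1000 → 1250 → 1600 → 2000 → 2500 → 3200.

ISO 3200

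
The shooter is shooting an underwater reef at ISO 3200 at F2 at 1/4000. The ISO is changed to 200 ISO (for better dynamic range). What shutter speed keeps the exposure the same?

1/250s

ISO: 3200 → 1600 → 800 → 400 → 200 — 4 stops dropped (darker).
Need 4 stops brighter from the shutter speed: 1/4000 → 1/2000 → 1/1000 → 1/500 → 1/250.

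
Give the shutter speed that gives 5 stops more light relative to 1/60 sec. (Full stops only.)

1/2s

Shutter speed: 1/60 → 1/30 → 1/15 → 1/8 → 1/4 → 1/2 — 5 stops longer (brighter).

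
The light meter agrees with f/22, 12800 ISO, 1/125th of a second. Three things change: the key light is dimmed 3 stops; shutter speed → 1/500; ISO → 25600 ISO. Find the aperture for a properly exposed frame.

Scene light: 3 stops darker.
Shutter speed: 1/125 → 1/250 → 1/500 — 2 stops faster (darker).
ISO: 12800 → 25600 — 1 stop higher (brighter).
Net so far: 4 stops darker. Aperture: f/22 → f/16 → f/11 → f/8 → f/5.6.

f/5.6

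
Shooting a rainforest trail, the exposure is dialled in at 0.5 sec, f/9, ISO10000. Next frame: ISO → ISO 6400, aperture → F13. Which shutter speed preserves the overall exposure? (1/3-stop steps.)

1.6 s

ISO: 10000 → 8000 → 6400 — 2/3 stop dropped (darker).
Aperture: f/9 → f/10 → f/11 → f/13 — 1 stop smaller aperture (darker).
Net change so far: 1 2/3 stops darker. Offset with the shutter speed: 0.5 → 0.6 → 0.8 → 1 → 1.3 → 1.6.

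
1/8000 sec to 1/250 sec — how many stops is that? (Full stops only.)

1/8000 → 1/4000 → 1/2000 → 1/1000 → 1/500 → 1/250 — count the steps: 5 stops.

5 stops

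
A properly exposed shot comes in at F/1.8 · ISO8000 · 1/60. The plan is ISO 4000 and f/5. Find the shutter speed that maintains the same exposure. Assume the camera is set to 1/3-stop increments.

ISO: 8000 → 6400 → 5000 → 4000 — 1 stop dropped (darker).
Aperture: f/1.8 → f/2 → f/2.2 → f/2.5 → f/2.8 → f/3.2 → f/3.5 → f/4 → f/4.5 → f/5 — 3 stops smaller aperture (darker).
Net change so far: 4 stops darker. Offset with the shutter speed: 1/60 → 1/50 → 1/40 → 1/30 → 1/25 → 1/20 → 1/15 → 1/13 → 1/10 → 1/8 → 1/6 → 1/5 → 1/4.

1/4s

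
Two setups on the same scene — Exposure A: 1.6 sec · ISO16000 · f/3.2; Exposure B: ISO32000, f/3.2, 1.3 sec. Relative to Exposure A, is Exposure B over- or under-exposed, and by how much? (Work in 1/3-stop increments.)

Aperture: unchanged.
Shutter speed: 1.6 → 1.3 — 1/3 stop faster (darker).
ISO: 16000 → 20000 → 25600 → 32000 — 1 stop higher (brighter).
Net: −1/3 +1 = +2/3 stops.

2/3 stop brighter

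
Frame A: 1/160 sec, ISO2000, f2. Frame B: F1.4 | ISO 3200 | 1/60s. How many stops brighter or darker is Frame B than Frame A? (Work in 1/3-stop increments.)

Aperture: f/2 → f/1.8 → f/1.6 → f/1.4 — 1 stop wider (brighter).
Shutter speed: 1/160 → 1/125 → 1/100 → 1/80 → 1/60 — 1 1/3 stops slower (brighter).
ISO: 2000 → 2500 → 3200 — 2/3 stop higher (brighter).
Net: +1 +1 1/3 +2/3 = +3 stops.

3 stops brighter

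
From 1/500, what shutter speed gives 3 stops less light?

1/4000s

Shutter speed: 1/500 → 1/1000 → 1/2000 → 1/4000 — 3 stops faster (darker).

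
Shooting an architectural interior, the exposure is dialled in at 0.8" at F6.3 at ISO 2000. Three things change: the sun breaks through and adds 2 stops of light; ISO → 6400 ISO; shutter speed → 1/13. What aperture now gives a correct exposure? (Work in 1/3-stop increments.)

Scene light: 2 stops brighter.
ISO: 2000 → 2500 → 3200 → 4000 → 5000 → 6400 — 1 2/3 stops higher (brighter).
Shutter speed: 0.8 → 0.6 → 0.5 → 0.4 → 0.3 → 1/4 → 1/5 → 1/6 → 1/8 → 1/10 → 1/13 — 3 1/3 stops faster (darker).
Net so far: 1/3 stop brighter. Aperture: f/6.3 → f/7.1.

f/7.1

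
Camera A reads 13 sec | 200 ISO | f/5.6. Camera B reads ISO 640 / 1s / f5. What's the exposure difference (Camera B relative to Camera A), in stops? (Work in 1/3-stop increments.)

1 2/3 stops darker

Aperture: f/5.6 → f/5 — 1/3 stop opened up (brighter).
Shutter speed: 13 → 10 → 8 → 6 → 5 → 4 → 3.2 → 2.5 → 2 → 1.6 → 1.3 → 1 — 3 2/3 stops shorter (darker).
ISO: 200 → 250 → 320 → 400 → 500 → 640 — 1 2/3 stops raised (brighter).
Net: +1/3 −3 2/3 +1 2/3 = −1 2/3 stops.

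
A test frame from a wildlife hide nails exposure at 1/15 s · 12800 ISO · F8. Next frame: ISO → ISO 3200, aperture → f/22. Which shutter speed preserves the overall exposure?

ISO: 12800 → 6400 → 3200 — 2 stops dropped (darker).
Aperture: f/8 → f/11 → f/16 → f/22 — 3 stops smaller aperture (darker).
Net change so far: 5 stops darker. Offset with the shutter speed: 1/15 → 1/8 → 1/4 → 1/2 → 1 → 2.

2 s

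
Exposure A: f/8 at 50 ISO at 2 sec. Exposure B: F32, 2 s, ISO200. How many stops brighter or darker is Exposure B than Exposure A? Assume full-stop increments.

2 stops darker

Aperture: f/8 → f/11 → f/16 → f/22 → f/32 — 4 stops stopped down (darker).
Shutter speed: unchanged.
ISO: 50 → 100 → 200 — 2 stops raised (brighter).
Net: −4 +2 = −2 stops.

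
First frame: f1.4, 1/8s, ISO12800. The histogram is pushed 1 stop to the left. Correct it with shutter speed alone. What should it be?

1/4s

Underexposed by 1 stop → need 1 stop brighter.
Shutter speed: 1/8 → 1/4.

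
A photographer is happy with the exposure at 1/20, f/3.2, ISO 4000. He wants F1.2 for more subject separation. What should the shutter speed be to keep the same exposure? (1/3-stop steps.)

Aperture: f/3.2 → f/2.8 → f/2.5 → f/2.2 → f/2 → f/1.8 → f/1.6 → f/1.4 → f/1.2 — 2 2/3 stops wider (brighter).
Need 2 2/3 stops darker from the shutter speed: 1/20 → 1/25 → 1/30 → 1/40 → 1/50 → 1/60 → 1/80 → 1/100 → 1/125.

1/125s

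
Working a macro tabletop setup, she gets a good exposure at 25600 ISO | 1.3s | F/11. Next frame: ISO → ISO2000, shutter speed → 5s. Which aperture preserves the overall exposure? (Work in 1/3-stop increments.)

f/6.3

ISO: 25600 → 20000 → 16000 → 12800 → 10000 → 8000 → 6400 → 5000 → 4000 → 3200 → 2500 → 2000 — 3 2/3 stops dropped (darker).
Shutter speed: 1.3 → 1.6 → 2 → 2.5 → 3.2 → 4 → 5 — 2 stops longer (brighter).
Net change so far: 1 2/3 stops darker. Offset with the aperture: f/11 → f/10 → f/9 → f/8 → f/7.1 → f/6.3.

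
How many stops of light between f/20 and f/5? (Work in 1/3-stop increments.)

4 stops

f/20 → f/18 → f/16 → f/14 → f/13 → f/11 → f/10 → f/9 → f/8 → f/7.1 → f/6.3 → f/5.6 → f/5 — count the steps: 12 third-stops = 4 stops.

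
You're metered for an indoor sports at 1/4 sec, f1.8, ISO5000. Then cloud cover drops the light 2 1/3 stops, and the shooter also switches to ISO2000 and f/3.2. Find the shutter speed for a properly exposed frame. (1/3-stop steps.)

10 s

Scene light: 2 1/3 stops darker.
ISO: 5000 → 4000 → 3200 → 2500 → 2000 — 1 1/3 stops lower (darker).
Aperture: f/1.8 → f/2 → f/2.2 → f/2.5 → f/2.8 → f/3.2 — 1 2/3 stops stopped down (darker).
Net so far: 5 1/3 stops darker. Shutter speed: 1/4 → 0.3 → 0.4 → 0.5 → 0.6 → 0.8 → 1 → 1.3 → 1.6 → 2 → 2.5 → 3.2 → 4 → 5 → 6 → 8 → 10.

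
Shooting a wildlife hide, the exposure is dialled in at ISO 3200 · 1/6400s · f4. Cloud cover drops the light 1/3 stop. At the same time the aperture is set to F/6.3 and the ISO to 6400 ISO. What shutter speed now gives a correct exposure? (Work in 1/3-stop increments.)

Scene light: 1/3 stop darker.
Aperture: f/4 → f/4.5 → f/5 → f/5.6 → f/6.3 — 1 1/3 stops stopped down (darker).
ISO: 3200 → 4000 → 5000 → 6400 — 1 stop higher (brighter).
Net so far: 2/3 stop darker. Shutter speed: 1/6400 → 1/5000 → 1/4000.

1/4000s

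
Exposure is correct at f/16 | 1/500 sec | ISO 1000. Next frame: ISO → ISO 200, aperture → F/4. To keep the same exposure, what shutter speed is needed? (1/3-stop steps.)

1/1600s

ISO: 1000 → 800 → 640 → 500 → 400 → 320 → 250 → 200 — 2 1/3 stops dropped (darker).
Aperture: f/16 → f/14 → f/13 → f/11 → f/10 → f/9 → f/8 → f/7.1 → f/6.3 → f/5.6 → f/5 → f/4.5 → f/4 — 4 stops larger aperture (brighter).
Net change so far: 1 2/3 stops brighter. Offset with the shutter speed: 1/500 → 1/640 → 1/800 → 1/1000 → 1/1250 → 1/1600.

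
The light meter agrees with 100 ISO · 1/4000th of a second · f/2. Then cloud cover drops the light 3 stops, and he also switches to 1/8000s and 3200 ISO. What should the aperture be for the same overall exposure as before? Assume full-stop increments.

Scene light: 3 stops darker.
Shutter speed: 1/4000 → 1/8000 — 1 stop faster (darker).
ISO: 100 → 200 → 400 → 800 → 1600 → 3200 — 5 stops raised (brighter).
Net so far: 1 stop brighter. Aperture: f/2 → f/2.8.

f/2.8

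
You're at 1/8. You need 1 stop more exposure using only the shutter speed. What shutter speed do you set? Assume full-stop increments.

Shutter speed: 1/8 → 1/4 — 1 stop longer (brighter).

1/4s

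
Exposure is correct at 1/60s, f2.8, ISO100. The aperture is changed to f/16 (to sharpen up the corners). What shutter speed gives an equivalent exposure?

1/2s

Aperture: f/2.8 → f/4 → f/5.6 → f/8 → f/11 → f/16 — 5 stops smaller aperture (darker).
Need 5 stops brighter from the shutter speed: 1/60 → 1/30 → 1/15 → 1/8 → 1/4 → 1/2.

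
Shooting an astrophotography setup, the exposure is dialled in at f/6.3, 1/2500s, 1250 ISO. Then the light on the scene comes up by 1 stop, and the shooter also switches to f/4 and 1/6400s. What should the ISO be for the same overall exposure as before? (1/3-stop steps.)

Scene light: 1 stop brighter.
Aperture: f/6.3 → f/5.6 → f/5 → f/4.5 → f/4 — 1 1/3 stops larger aperture (brighter).
Shutter speed: 1/2500 → 1/3200 → 1/4000 → 1/5000 → 1/6400 — 1 1/3 stops shorter (darker).
Net so far: 1 stop brighter. ISO: 1250 → 1000 → 800 → 640.

ISO 640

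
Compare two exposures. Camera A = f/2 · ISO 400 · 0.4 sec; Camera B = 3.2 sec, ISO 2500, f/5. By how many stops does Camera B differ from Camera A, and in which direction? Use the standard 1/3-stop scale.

Aperture: f/2 → f/2.2 → f/2.5 → f/2.8 → f/3.2 → f/3.5 → f/4 → f/4.5 → f/5 — 2 2/3 stops narrower (darker).
Shutter speed: 0.4 → 0.5 → 0.6 → 0.8 → 1 → 1.3 → 1.6 → 2 → 2.5 → 3.2 — 3 stops longer (brighter).
ISO: 400 → 500 → 640 → 800 → 1000 → 1250 → 1600 → 2000 → 2500 — 2 2/3 stops raised (brighter).
Net: −2 2/3 +3 +2 2/3 = +3 stops.

3 stops brighter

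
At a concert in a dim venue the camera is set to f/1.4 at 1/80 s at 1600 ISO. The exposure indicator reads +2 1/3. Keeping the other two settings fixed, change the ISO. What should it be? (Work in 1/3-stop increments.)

Overexposed by 2 1/3 stops → need 2 1/3 stops darker.
ISO: 1600 → 1250 → 1000 → 800 → 640 → 500 → 400 → 320.

ISO 320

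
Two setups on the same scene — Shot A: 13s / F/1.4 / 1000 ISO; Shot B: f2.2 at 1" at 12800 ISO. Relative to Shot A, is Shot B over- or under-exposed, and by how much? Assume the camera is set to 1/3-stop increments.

1 1/3 stops darker

Aperture: f/1.4 → f/1.6 → f/1.8 → f/2 → f/2.2 — 1 1/3 stops stopped down (darker).
Shutter speed: 13 → 10 → 8 → 6 → 5 → 4 → 3.2 → 2.5 → 2 → 1.6 → 1.3 → 1 — 3 2/3 stops faster (darker).
ISO: 1000 → 1250 → 1600 → 2000 → 2500 → 3200 → 4000 → 5000 → 6400 → 8000 → 10000 → 12800 — 3 2/3 stops higher (brighter).
Net: −1 1/3 −3 2/3 +3 2/3 = −1 1/3 stops.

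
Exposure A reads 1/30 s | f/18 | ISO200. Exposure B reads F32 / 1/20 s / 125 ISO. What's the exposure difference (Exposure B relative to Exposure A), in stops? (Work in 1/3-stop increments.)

Aperture: f/18 → f/20 → f/22 → f/25 → f/29 → f/32 — 1 2/3 stops stopped down (darker).
Shutter speed: 1/30 → 1/25 → 1/20 — 2/3 stop slower (brighter).
ISO: 200 → 160 → 125 — 2/3 stop lower (darker).
Net: −1 2/3 +2/3 −2/3 = −1 2/3 stops.

1 2/3 stops darker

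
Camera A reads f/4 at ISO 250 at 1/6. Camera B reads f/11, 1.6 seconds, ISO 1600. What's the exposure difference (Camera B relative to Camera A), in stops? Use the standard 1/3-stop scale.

3 stops brighter

Aperture: f/4 → f/4.5 → f/5 → f/5.6 → f/6.3 → f/7.1 → f/8 → f/9 → f/10 → f/11 — 3 stops narrower (darker).
Shutter speed: 1/6 → 1/5 → 1/4 → 0.3 → 0.4 → 0.5 → 0.6 → 0.8 → 1 → 1.3 → 1.6 — 3 1/3 stops longer (brighter).
ISO: 250 → 320 → 400 → 500 → 640 → 800 → 1000 → 1250 → 1600 — 2 2/3 stops raised (brighter).
Net: −3 +3 1/3 +2 2/3 = +3 stops.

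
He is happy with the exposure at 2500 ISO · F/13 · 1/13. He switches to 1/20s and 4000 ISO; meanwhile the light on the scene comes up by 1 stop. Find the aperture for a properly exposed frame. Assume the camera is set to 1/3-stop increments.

f/18

Scene light: 1 stop brighter.
Shutter speed: 1/13 → 1/15 → 1/20 — 2/3 stop faster (darker).
ISO: 2500 → 3200 → 4000 — 2/3 stop higher (brighter).
Net so far: 1 stop brighter. Aperture: f/13 → f/14 → f/16 → f/18.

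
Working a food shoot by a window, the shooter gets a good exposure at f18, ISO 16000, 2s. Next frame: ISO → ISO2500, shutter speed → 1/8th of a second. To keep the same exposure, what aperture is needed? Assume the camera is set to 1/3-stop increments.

f/1.8

ISO: 16000 → 12800 → 10000 → 8000 → 6400 → 5000 → 4000 → 3200 → 2500 — 2 2/3 stops lower (darker).
Shutter speed: 2 → 1.6 → 1.3 → 1 → 0.8 → 0.6 → 0.5 → 0.4 → 0.3 → 1/4 → 1/5 → 1/6 → 1/8 — 4 stops shorter (darker).
Net change so far: 6 2/3 stops darker. Offset with the aperture: f/18 → f/16 → f/14 → f/13 → f/11 → f/10 → f/9 → f/8 → f/7.1 → f/6.3 → f/5.6 → f/5 → f/4.5 → f/4 → f/3.5 → f/3.2 → f/2.8 → f/2.5 → f/2.2 → f/2 → f/1.8.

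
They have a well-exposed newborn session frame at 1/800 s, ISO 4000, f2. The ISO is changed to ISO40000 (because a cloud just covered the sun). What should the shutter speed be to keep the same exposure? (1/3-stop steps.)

1/8000s

ISO: 4000 → 5000 → 6400 → 8000 → 10000 → 12800 → 16000 → 20000 → 25600 → 32000 → 40000 — 3 1/3 stops raised (brighter).
Need 3 1/3 stops darker from the shutter speed: 1/800 → 1/1000 → 1/1250 → 1/1600 → 1/2000 → 1/2500 → 1/3200 → 1/4000 → 1/5000 → 1/6400 → 1/8000.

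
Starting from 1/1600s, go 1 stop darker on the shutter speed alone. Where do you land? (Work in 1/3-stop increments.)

Shutter speed: 1/1600 → 1/2000 → 1/2500 → 1/3200 — 1 stop shorter (darker).

1/3200s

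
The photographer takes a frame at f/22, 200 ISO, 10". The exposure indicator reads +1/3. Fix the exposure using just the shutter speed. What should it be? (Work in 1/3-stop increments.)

Overexposed by 1/3 stop → need 1/3 stop darker.
Shutter speed: 10 → 8.

8 s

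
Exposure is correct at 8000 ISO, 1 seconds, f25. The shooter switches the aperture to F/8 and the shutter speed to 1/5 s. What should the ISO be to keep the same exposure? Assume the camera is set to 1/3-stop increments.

Aperture: f/25 → f/22 → f/20 → f/18 → f/16 → f/14 → f/13 → f/11 → f/10 → f/9 → f/8 — 3 1/3 stops larger aperture (brighter).
Shutter speed: 1 → 0.8 → 0.6 → 0.5 → 0.4 → 0.3 → 1/4 → 1/5 — 2 1/3 stops shorter (darker).
Net change so far: 1 stop brighter. Offset with the ISO: 8000 → 6400 → 5000 → 4000.

ISO 4000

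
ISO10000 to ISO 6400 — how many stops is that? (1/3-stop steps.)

2/3 stop

10000 → 8000 → 6400 — count the steps: 2 third-stops = 2/3 stop.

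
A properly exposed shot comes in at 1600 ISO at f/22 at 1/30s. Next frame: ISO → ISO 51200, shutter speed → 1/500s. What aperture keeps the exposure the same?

ISO: 1600 → 3200 → 6400 → 12800 → 25600 → 51200 — 5 stops raised (brighter).
Shutter speed: 1/30 → 1/60 → 1/125 → 1/250 → 1/500 — 4 stops faster (darker).
Net change so far: 1 stop brighter. Offset with the aperture: f/22 → f/32.

f/32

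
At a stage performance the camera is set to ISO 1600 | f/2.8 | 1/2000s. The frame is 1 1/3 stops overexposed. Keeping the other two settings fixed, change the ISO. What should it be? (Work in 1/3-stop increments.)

Overexposed by 1 1/3 stops → need 1 1/3 stops darker.
ISO: 1600 → 1250 → 1000 → 800 → 640.

ISO 640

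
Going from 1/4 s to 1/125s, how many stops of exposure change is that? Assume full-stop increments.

1/4 → 1/8 → 1/15 → 1/30 → 1/60 → 1/125 — count the steps: 5 stops.

5 stops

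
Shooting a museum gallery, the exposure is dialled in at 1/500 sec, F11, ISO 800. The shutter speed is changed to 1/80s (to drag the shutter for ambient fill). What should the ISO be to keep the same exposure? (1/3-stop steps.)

ISO 125

Shutter speed: 1/500 → 1/400 → 1/320 → 1/250 → 1/200 → 1/160 → 1/125 → 1/100 → 1/80 — 2 2/3 stops slower (brighter).
Need 2 2/3 stops darker from the ISO: 800 → 640 → 500 → 400 → 320 → 250 → 200 → 160 → 125.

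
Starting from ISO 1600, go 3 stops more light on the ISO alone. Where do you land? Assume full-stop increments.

ISO: 1600 → 3200 → 6400 → 12800 — 3 stops raised (brighter).

ISO 12800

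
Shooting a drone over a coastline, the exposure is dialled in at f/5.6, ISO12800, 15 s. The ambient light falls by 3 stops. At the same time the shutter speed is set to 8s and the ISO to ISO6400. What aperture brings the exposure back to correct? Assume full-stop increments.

Scene light: 3 stops darker.
Shutter speed: 15 → 8 — 1 stop faster (darker).
ISO: 12800 → 6400 — 1 stop dropped (darker).
Net so far: 5 stops darker. Aperture: f/5.6 → f/4 → f/2.8 → f/2 → f/1.4 → f/1.0.

f/1.0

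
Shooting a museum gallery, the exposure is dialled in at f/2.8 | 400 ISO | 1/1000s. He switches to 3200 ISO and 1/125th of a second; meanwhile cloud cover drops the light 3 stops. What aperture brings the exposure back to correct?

Scene light: 3 stops darker.
ISO: 400 → 800 → 1600 → 3200 — 3 stops raised (brighter).
Shutter speed: 1/1000 → 1/500 → 1/250 → 1/125 — 3 stops longer (brighter).
Net so far: 3 stops brighter. Aperture: f/2.8 → f/4 → f/5.6 → f/8.

f/8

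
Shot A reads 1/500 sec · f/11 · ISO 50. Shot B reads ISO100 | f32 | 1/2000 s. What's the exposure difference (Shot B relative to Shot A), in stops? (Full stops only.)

4 stops darker

Aperture: f/11 → f/16 → f/22 → f/32 — 3 stops smaller aperture (darker).
Shutter speed: 1/500 → 1/1000 → 1/2000 — 2 stops faster (darker).
ISO: 50 → 100 — 1 stop higher (brighter).
Net: −3 −2 +1 = −4 stops.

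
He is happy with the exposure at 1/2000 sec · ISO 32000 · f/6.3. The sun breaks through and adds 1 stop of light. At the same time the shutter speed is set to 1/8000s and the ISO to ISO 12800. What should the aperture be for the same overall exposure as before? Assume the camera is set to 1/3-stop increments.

Scene light: 1 stop brighter.
Shutter speed: 1/2000 → 1/2500 → 1/3200 → 1/4000 → 1/5000 → 1/6400 → 1/8000 — 2 stops shorter (darker).
ISO: 32000 → 25600 → 20000 → 16000 → 12800 — 1 1/3 stops lower (darker).
Net so far: 2 1/3 stops darker. Aperture: f/6.3 → f/5.6 → f/5 → f/4.5 → f/4 → f/3.5 → f/3.2 → f/2.8.

f/2.8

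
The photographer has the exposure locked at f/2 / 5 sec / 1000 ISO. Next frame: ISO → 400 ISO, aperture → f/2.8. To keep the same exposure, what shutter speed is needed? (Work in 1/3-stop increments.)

25 s

ISO: 1000 → 800 → 640 → 500 → 400 — 1 1/3 stops dropped (darker).
Aperture: f/2 → f/2.2 → f/2.5 → f/2.8 — 1 stop stopped down (darker).
Net change so far: 2 1/3 stops darker. Offset with the shutter speed: 5 → 6 → 8 → 10 → 13 → 15 → 20 → 25.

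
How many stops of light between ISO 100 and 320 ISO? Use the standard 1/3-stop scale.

100 → 125 → 160 → 200 → 250 → 320 — count the steps: 5 third-stops = 1 2/3 stops.

1 2/3 stops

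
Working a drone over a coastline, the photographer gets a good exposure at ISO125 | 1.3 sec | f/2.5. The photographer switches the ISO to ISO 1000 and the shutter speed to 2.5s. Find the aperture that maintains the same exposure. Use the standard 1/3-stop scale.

ISO: 125 → 160 → 200 → 250 → 320 → 400 → 500 → 640 → 800 → 1000 — 3 stops raised (brighter).
Shutter speed: 1.3 → 1.6 → 2 → 2.5 — 1 stop longer (brighter).
Net change so far: 4 stops brighter. Offset with the aperture: f/2.5 → f/2.8 → f/3.2 → f/3.5 → f/4 → f/4.5 → f/5 → f/5.6 → f/6.3 → f/7.1 → f/8 → f/9 → f/10.

f/10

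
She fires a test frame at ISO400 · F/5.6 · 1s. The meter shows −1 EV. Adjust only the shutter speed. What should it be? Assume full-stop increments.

2 s

Underexposed by 1 stop → need 1 stop brighter.
Shutter speed: 1 → 2.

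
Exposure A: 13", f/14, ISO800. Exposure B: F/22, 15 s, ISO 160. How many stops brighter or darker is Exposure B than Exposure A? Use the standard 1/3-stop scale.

Aperture: f/14 → f/16 → f/18 → f/20 → f/22 — 1 1/3 stops narrower (darker).
Shutter speed: 13 → 15 — 1/3 stop longer (brighter).
ISO: 800 → 640 → 500 → 400 → 320 → 250 → 200 → 160 — 2 1/3 stops dropped (darker).
Net: −1 1/3 +1/3 −2 1/3 = −3 1/3 stops.

3 1/3 stops darker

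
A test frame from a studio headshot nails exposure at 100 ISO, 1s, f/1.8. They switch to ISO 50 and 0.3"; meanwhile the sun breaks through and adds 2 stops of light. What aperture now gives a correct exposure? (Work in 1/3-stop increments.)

f/1.4

Scene light: 2 stops brighter.
ISO: 100 → 80 → 64 → 50 — 1 stop dropped (darker).
Shutter speed: 1 → 0.8 → 0.6 → 0.5 → 0.4 → 0.3 — 1 2/3 stops faster (darker).
Net so far: 2/3 stop darker. Aperture: f/1.8 → f/1.6 → f/1.4.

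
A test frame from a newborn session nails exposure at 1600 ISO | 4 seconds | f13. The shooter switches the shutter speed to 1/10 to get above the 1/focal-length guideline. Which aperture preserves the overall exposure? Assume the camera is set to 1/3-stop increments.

Shutter speed: 4 → 3.2 → 2.5 → 2 → 1.6 → 1.3 → 1 → 0.8 → 0.6 → 0.5 → 0.4 → 0.3 → 1/4 → 1/5 → 1/6 → 1/8 → 1/10 — 5 1/3 stops faster (darker).
Need 5 1/3 stops brighter from the aperture: f/13 → f/11 → f/10 → f/9 → f/8 → f/7.1 → f/6.3 → f/5.6 → f/5 → f/4.5 → f/4 → f/3.5 → f/3.2 → f/2.8 → f/2.5 → f/2.2 → f/2.

f/2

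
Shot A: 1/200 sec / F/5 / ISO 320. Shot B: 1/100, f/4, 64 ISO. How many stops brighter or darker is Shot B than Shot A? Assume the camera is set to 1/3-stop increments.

Aperture: f/5 → f/4.5 → f/4 — 2/3 stop opened up (brighter).
Shutter speed: 1/200 → 1/160 → 1/125 → 1/100 — 1 stop slower (brighter).
ISO: 320 → 250 → 200 → 160 → 125 → 100 → 80 → 64 — 2 1/3 stops dropped (darker).
Net: +2/3 +1 −2 1/3 = −2/3 stops.

2/3 stop darker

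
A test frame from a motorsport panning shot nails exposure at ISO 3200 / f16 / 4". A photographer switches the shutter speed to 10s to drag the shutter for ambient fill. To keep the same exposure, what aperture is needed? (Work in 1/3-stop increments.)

f/25

Shutter speed: 4 → 5 → 6 → 8 → 10 — 1 1/3 stops longer (brighter).
Need 1 1/3 stops darker from the aperture: f/16 → f/18 → f/20 → f/22 → f/25.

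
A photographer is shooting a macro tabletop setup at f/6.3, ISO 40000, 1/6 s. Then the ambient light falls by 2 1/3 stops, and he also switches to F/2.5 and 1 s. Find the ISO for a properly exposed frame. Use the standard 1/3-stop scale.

ISO 5000

Scene light: 2 1/3 stops darker.
Aperture: f/6.3 → f/5.6 → f/5 → f/4.5 → f/4 → f/3.5 → f/3.2 → f/2.8 → f/2.5 — 2 2/3 stops wider (brighter).
Shutter speed: 1/6 → 1/5 → 1/4 → 0.3 → 0.4 → 0.5 → 0.6 → 0.8 → 1 — 2 2/3 stops slower (brighter).
Net so far: 3 stops brighter. ISO: 40000 → 32000 → 25600 → 20000 → 16000 → 12800 → 10000 → 8000 → 6400 → 5000.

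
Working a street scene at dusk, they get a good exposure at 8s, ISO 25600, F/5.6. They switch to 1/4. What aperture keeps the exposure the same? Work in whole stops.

Shutter speed: 8 → 4 → 2 → 1 → 1/2 → 1/4 — 5 stops faster (darker).
Need 5 stops brighter from the aperture: f/5.6 → f/4 → f/2.8 → f/2 → f/1.4 → f/1.0.

f/1.0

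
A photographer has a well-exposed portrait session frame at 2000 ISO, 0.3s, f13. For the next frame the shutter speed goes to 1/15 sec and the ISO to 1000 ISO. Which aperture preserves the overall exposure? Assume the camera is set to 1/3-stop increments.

f/4

Shutter speed: 0.3 → 1/4 → 1/5 → 1/6 → 1/8 → 1/10 → 1/13 → 1/15 — 2 1/3 stops shorter (darker).
ISO: 2000 → 1600 → 1250 → 1000 — 1 stop dropped (darker).
Net change so far: 3 1/3 stops darker. Offset with the aperture: f/13 → f/11 → f/10 → f/9 → f/8 → f/7.1 → f/6.3 → f/5.6 → f/5 → f/4.5 → f/4.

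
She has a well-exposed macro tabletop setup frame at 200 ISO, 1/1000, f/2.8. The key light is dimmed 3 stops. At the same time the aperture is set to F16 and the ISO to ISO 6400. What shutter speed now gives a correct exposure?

Scene light: 3 stops darker.
Aperture: f/2.8 → f/4 → f/5.6 → f/8 → f/11 → f/16 — 5 stops smaller aperture (darker).
ISO: 200 → 400 → 800 → 1600 → 3200 → 6400 — 5 stops higher (brighter).
Net so far: 3 stops darker. Shutter speed: 1/1000 → 1/500 → 1/250 → 1/125.

1/125s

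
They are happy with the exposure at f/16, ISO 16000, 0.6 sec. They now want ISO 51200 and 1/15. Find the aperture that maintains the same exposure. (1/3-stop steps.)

ISO: 16000 → 20000 → 25600 → 32000 → 40000 → 51200 — 1 2/3 stops higher (brighter).
Shutter speed: 0.6 → 0.5 → 0.4 → 0.3 → 1/4 → 1/5 → 1/6 → 1/8 → 1/10 → 1/13 → 1/15 — 3 1/3 stops faster (darker).
Net change so far: 1 2/3 stops darker. Offset with the aperture: f/16 → f/14 → f/13 → f/11 → f/10 → f/9.

f/9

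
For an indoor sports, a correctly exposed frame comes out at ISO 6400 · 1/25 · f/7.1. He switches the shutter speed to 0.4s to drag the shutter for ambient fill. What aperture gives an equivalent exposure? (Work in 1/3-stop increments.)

f/22

Shutter speed: 1/25 → 1/20 → 1/15 → 1/13 → 1/10 → 1/8 → 1/6 → 1/5 → 1/4 → 0.3 → 0.4 — 3 1/3 stops longer (brighter).
Need 3 1/3 stops darker from the aperture: f/7.1 → f/8 → f/9 → f/10 → f/11 → f/13 → f/14 → f/16 → f/18 → f/20 → f/22.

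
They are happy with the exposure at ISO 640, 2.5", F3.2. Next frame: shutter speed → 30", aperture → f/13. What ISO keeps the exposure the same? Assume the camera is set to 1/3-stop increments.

Shutter speed: 2.5 → 3.2 → 4 → 5 → 6 → 8 → 10 → 13 → 15 → 20 → 25 → 30 — 3 2/3 stops longer (brighter).
Aperture: f/3.2 → f/3.5 → f/4 → f/4.5 → f/5 → f/5.6 → f/6.3 → f/7.1 → f/8 → f/9 → f/10 → f/11 → f/13 — 4 stops narrower (darker).
Net change so far: 1/3 stop darker. Offset with the ISO: 640 → 800.

ISO 800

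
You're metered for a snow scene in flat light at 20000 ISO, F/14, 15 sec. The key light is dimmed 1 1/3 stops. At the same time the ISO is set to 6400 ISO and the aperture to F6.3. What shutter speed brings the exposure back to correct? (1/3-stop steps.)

Scene light: 1 1/3 stops darker.
ISO: 20000 → 16000 → 12800 → 10000 → 8000 → 6400 — 1 2/3 stops lower (darker).
Aperture: f/14 → f/13 → f/11 → f/10 → f/9 → f/8 → f/7.1 → f/6.3 — 2 1/3 stops wider (brighter).
Net so far: 2/3 stop darker. Shutter speed: 15 → 20 → 25.

25 s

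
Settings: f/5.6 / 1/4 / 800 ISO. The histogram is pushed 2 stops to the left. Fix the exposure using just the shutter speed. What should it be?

1 s

Underexposed by 2 stops → need 2 stops brighter.
Shutter speed: 1/4 → 1/2 → 1.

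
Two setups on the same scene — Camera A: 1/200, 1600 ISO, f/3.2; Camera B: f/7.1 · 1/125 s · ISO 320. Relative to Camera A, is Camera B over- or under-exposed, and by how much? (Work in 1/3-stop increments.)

4 stops darker

Aperture: f/3.2 → f/3.5 → f/4 → f/4.5 → f/5 → f/5.6 → f/6.3 → f/7.1 — 2 1/3 stops smaller aperture (darker).
Shutter speed: 1/200 → 1/160 → 1/125 — 2/3 stop slower (brighter).
ISO: 1600 → 1250 → 1000 → 800 → 640 → 500 → 400 → 320 — 2 1/3 stops lower (darker).
Net: −2 1/3 +2/3 −2 1/3 = −4 stops.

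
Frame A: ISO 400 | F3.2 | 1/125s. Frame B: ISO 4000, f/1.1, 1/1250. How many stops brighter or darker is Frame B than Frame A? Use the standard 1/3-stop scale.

3 stops brighter

Aperture: f/3.2 → f/2.8 → f/2.5 → f/2.2 → f/2 → f/1.8 → f/1.6 → f/1.4 → f/1.2 → f/1.1 — 3 stops wider (brighter).
Shutter speed: 1/125 → 1/160 → 1/200 → 1/250 → 1/320 → 1/400 → 1/500 → 1/640 → 1/800 → 1/1000 → 1/1250 — 3 1/3 stops shorter (darker).
ISO: 400 → 500 → 640 → 800 → 1000 → 1250 → 1600 → 2000 → 2500 → 3200 → 4000 — 3 1/3 stops raised (brighter).
Net: +3 −3 1/3 +3 1/3 = +3 stops.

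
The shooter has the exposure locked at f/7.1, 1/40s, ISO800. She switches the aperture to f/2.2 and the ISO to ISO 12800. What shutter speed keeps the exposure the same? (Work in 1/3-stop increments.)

1/6400s

Aperture: f/7.1 → f/6.3 → f/5.6 → f/5 → f/4.5 → f/4 → f/3.5 → f/3.2 → f/2.8 → f/2.5 → f/2.2 — 3 1/3 stops wider (brighter).
ISO: 800 → 1000 → 1250 → 1600 → 2000 → 2500 → 3200 → 4000 → 5000 → 6400 → 8000 → 10000 → 12800 — 4 stops raised (brighter).
Net change so far: 7 1/3 stops brighter. Offset with the shutter speed: 1/40 → 1/50 → 1/60 → 1/80 → 1/100 → 1/125 → 1/160 → 1/200 → 1/250 → 1/320 → 1/400 → 1/500 → 1/640 → 1/800 → 1/1000 → 1/1250 → 1/1600 → 1/2000 → 1/2500 → 1/3200 → 1/4000 → 1/5000 → 1/6400.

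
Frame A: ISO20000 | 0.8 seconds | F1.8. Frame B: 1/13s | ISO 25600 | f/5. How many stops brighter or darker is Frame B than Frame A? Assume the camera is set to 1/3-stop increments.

6 stops darker

Aperture: f/1.8 → f/2 → f/2.2 → f/2.5 → f/2.8 → f/3.2 → f/3.5 → f/4 → f/4.5 → f/5 — 3 stops smaller aperture (darker).
Shutter speed: 0.8 → 0.6 → 0.5 → 0.4 → 0.3 → 1/4 → 1/5 → 1/6 → 1/8 → 1/10 → 1/13 — 3 1/3 stops faster (darker).
ISO: 20000 → 25600 — 1/3 stop raised (brighter).
Net: −3 −3 1/3 +1/3 = −6 stops.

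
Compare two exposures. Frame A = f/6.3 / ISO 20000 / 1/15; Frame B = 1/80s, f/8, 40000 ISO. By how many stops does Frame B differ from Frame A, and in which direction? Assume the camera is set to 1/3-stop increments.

2 stops darker

Aperture: f/6.3 → f/7.1 → f/8 — 2/3 stop narrower (darker).
Shutter speed: 1/15 → 1/20 → 1/25 → 1/30 → 1/40 → 1/50 → 1/60 → 1/80 — 2 1/3 stops shorter (darker).
ISO: 20000 → 25600 → 32000 → 40000 — 1 stop higher (brighter).
Net: −2/3 −2 1/3 +1 = −2 stops.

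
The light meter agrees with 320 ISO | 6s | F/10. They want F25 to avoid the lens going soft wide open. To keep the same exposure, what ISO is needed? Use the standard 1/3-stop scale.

Aperture: f/10 → f/11 → f/13 → f/14 → f/16 → f/18 → f/20 → f/22 → f/25 — 2 2/3 stops narrower (darker).
Need 2 2/3 stops brighter from the ISO: 320 → 400 → 500 → 640 → 800 → 1000 → 1250 → 1600 → 2000.

ISO 2000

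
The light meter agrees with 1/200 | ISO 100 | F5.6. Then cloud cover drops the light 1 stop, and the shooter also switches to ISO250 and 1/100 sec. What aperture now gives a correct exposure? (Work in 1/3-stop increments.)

Scene light: 1 stop darker.
ISO: 100 → 125 → 160 → 200 → 250 — 1 1/3 stops raised (brighter).
Shutter speed: 1/200 → 1/160 → 1/125 → 1/100 — 1 stop longer (brighter).
Net so far: 1 1/3 stops brighter. Aperture: f/5.6 → f/6.3 → f/7.1 → f/8 → f/9.

f/9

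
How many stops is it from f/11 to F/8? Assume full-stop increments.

f/11 → f/8 — count the steps: 1 stop.

1 stop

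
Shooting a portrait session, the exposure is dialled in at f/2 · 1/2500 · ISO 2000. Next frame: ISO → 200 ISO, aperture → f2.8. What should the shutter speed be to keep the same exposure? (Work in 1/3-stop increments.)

ISO: 2000 → 1600 → 1250 → 1000 → 800 → 640 → 500 → 400 → 320 → 250 → 200 — 3 1/3 stops lower (darker).
Aperture: f/2 → f/2.2 → f/2.5 → f/2.8 — 1 stop smaller aperture (darker).
Net change so far: 4 1/3 stops darker. Offset with the shutter speed: 1/2500 → 1/2000 → 1/1600 → 1/1250 → 1/1000 → 1/800 → 1/640 → 1/500 → 1/400 → 1/320 → 1/250 → 1/200 → 1/160 → 1/125.

1/125s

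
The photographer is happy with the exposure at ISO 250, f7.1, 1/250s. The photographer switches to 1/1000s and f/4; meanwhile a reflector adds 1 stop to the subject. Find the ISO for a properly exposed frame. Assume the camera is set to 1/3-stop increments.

Scene light: 1 stop brighter.
Shutter speed: 1/250 → 1/320 → 1/400 → 1/500 → 1/640 → 1/800 → 1/1000 — 2 stops shorter (darker).
Aperture: f/7.1 → f/6.3 → f/5.6 → f/5 → f/4.5 → f/4 — 1 2/3 stops larger aperture (brighter).
Net so far: 2/3 stop brighter. ISO: 250 → 200 → 160.

ISO 160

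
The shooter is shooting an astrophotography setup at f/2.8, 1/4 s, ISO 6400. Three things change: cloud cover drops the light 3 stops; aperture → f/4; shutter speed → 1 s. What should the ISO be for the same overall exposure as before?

ISO 25600

Scene light: 3 stops darker.
Aperture: f/2.8 → f/4 — 1 stop stopped down (darker).
Shutter speed: 1/4 → 1/2 → 1 — 2 stops slower (brighter).
Net so far: 2 stops darker. ISO: 6400 → 12800 → 25600.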